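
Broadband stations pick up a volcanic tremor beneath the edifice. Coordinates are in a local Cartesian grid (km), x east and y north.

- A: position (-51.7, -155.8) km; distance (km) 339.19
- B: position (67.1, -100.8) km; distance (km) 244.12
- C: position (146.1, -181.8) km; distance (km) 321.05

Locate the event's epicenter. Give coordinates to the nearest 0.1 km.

Circle about each station: (x + 51.7)² + (y + 155.8)² = 339.19²; (x − 67.1)² + (y + 100.8)² = 244.12²; (x − 146.1)² + (y + 181.8)² = 321.05².
Subtracting pairs of circle equations eliminates x²+y² and gives linear equations (the radical axes):
237.6 x + 110.0 y = 43171.80
395.6 x − 52.0 y = 39426.67
Solving the 2×2 system: x ≈ 117.8, y ≈ 138.0 km.
Check against A (with the unrounded x, y): √((x + 51.7)²+(y + 155.8)²) = 339.20 ≈ 339.19 km. ✓

117.8 km east, 138.0 km north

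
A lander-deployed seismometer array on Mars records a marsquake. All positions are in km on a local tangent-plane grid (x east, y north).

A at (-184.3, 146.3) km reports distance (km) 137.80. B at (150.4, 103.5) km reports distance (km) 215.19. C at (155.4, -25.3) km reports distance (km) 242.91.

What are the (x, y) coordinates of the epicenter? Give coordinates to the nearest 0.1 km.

Circle about each station: (x + 184.3)² + (y − 146.3)² = 137.80²; (x − 150.4)² + (y − 103.5)² = 215.19²; (x − 155.4)² + (y + 25.3)² = 242.91².
Subtracting the A equation from the B and C equations removes the quadratic terms:
669.4 x − 85.6 y = -49355.67
679.4 x − 343.2 y = -70597.36
Solving the 2×2 system: x ≈ -63.5, y ≈ 80.0 km.

(-63.5, 80.0)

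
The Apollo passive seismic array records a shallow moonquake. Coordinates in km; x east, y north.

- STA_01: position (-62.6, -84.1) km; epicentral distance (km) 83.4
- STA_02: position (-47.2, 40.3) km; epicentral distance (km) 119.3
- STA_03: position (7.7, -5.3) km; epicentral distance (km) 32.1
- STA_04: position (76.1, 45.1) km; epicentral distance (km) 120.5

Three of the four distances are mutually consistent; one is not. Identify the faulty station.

STA_03

Solve using three stations at a time. Using STA_01, STA_02, STA_04 (subtract circle equations pairwise → linear system) gives (x, y) ≈ (17.3, -60.1).
Distances from that point to each station vs reported:
  STA_01: calculated 83.4 vs reported 83.4 → residual 0.0 km
  STA_02: calculated 119.3 vs reported 119.3 → residual 0.0 km
  STA_03: calculated 55.6 vs reported 32.1 → residual 23.5 km
  STA_04: calculated 120.5 vs reported 120.5 → residual 0.0 km
STA_01, STA_02, STA_04 are mutually consistent (residuals ≈ 0); STA_03 is off by 23.5 km.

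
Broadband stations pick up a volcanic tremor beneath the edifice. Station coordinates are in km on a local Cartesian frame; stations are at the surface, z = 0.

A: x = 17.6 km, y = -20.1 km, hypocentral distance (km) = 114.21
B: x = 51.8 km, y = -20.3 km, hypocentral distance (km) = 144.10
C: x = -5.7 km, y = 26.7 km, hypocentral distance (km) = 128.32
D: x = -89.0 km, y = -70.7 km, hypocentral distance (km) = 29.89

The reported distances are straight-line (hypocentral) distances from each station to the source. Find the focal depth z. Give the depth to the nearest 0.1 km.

Each station gives a sphere (x−x_i)² + (y−y_i)² + z² = d_i² (stations at z=0).
Subtracting the A sphere from B and C: z² cancels, leaving linear equations in x and y:
68.4 x − 0.4 y = -5339.33
-46.6 x + 93.6 y = -3390.49
Solving: x ≈ -78.501, y ≈ -75.306 km (keep extra digits for the depth step; rounded: -78.5, -75.3).
Then from the A sphere: z² = 114.21² − (x − 17.6)² − (y + 20.1)² with x = -78.501, y = -75.306, so z ≈ 27.583 ≈ 27.6 km.
Check against D (with the unrounded solution): distance 29.87 ≈ 29.89 km. ✓

depth ≈ 27.6 km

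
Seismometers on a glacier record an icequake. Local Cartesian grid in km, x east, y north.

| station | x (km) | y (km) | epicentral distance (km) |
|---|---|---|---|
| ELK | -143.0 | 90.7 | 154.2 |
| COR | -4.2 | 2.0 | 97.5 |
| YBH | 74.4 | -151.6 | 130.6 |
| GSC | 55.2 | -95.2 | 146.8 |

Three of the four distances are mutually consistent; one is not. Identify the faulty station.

Solve using three stations at a time. Using ELK, COR, GSC (subtract circle equations pairwise → linear system) gives (x, y) ≈ (-85.2, -52.3).
Distances from that point to each station vs reported:
  ELK: calculated 154.2 vs reported 154.2 → residual 0.0 km
  COR: calculated 97.6 vs reported 97.5 → residual 0.1 km
  YBH: calculated 188.0 vs reported 130.6 → residual 57.4 km
  GSC: calculated 146.8 vs reported 146.8 → residual 0.0 km
ELK, COR, GSC are mutually consistent (residuals ≈ 0); YBH is off by 57.4 km.

YBH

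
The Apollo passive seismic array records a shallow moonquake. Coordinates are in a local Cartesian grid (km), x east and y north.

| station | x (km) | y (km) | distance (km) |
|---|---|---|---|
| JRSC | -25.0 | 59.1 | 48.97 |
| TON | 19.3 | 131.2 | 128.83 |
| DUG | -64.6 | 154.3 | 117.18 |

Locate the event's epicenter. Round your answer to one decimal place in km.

(-68.8, 37.2)

Circle about each station: (x + 25.0)² + (y − 59.1)² = 48.97²; (x − 19.3)² + (y − 131.2)² = 128.83²; (x + 64.6)² + (y − 154.3)² = 117.18².
Subtracting the JRSC equation from the TON and DUG equations removes the quadratic terms:
88.6 x + 144.2 y = -730.99
-79.2 x + 190.4 y = 12530.75
Solving the 2×2 system: x ≈ -68.8, y ≈ 37.2 km.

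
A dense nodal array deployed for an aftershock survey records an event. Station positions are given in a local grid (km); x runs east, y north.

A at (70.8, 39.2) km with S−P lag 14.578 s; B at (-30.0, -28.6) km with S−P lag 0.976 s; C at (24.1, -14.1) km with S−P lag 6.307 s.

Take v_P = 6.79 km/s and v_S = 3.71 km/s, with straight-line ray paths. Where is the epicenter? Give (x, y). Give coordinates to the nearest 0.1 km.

Distance from S−P lag: d = Δt · v_P v_S / (v_P − v_S) = Δt · (6.79·3.71)/(6.79−3.71) ≈ 8.1789·Δt.
So d_A = 119.23, d_B = 7.98, d_C = 51.58 km.
Circle about each station: (x − 70.8)² + (y − 39.2)² = 119.23²; (x + 30.0)² + (y + 28.6)² = 7.98²; (x − 24.1)² + (y + 14.1)² = 51.58².
Subtracting the A equation from the B and C equations removes the quadratic terms:
-201.6 x − 135.6 y = 9320.79
-93.4 x − 106.6 y = 5785.64
Solving the 2×2 system: x ≈ -23.7, y ≈ -33.5 km.

x ≈ -23.7 km, y ≈ -33.5 km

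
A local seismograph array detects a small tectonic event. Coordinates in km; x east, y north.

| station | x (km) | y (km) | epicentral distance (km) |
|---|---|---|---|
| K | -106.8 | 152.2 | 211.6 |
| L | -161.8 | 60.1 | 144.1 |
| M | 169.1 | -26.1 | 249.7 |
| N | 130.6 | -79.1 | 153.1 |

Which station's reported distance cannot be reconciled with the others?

Solve using three stations at a time. Using K, L, M (subtract circle equations pairwise → linear system) gives (x, y) ≈ (-78.6, -57.5).
Distances from that point to each station vs reported:
  K: calculated 211.6 vs reported 211.6 → residual 0.0 km
  L: calculated 144.0 vs reported 144.1 → residual 0.1 km
  M: calculated 249.7 vs reported 249.7 → residual 0.0 km
  N: calculated 210.3 vs reported 153.1 → residual 57.2 km
K, L, M are mutually consistent (residuals ≈ 0); N is off by 57.2 km.

N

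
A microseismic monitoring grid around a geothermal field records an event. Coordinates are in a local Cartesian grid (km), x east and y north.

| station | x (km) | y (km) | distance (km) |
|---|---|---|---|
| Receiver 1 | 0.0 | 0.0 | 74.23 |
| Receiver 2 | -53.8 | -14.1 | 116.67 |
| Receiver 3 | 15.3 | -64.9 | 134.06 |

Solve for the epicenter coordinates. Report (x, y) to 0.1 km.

(28.6, 68.5)

Circle about each station: x² + y² = 74.23²; (x + 53.8)² + (y + 14.1)² = 116.67²; (x − 15.3)² + (y + 64.9)² = 134.06².
Subtracting the Receiver 1 equation from the Receiver 2 and Receiver 3 equations removes the quadratic terms:
-107.6 x − 28.2 y = -5008.55
30.6 x − 129.8 y = -8015.89
Solving the 2×2 system: x ≈ 28.6, y ≈ 68.5 km.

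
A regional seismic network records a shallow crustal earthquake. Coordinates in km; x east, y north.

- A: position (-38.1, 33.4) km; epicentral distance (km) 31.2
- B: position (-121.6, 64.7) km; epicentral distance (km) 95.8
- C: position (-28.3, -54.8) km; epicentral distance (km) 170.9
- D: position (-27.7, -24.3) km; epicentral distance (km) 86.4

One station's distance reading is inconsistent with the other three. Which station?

Solve using three stations at a time. Using A, B, D (subtract circle equations pairwise → linear system) gives (x, y) ≈ (-25.8, 62.1).
Distances from that point to each station vs reported:
  A: calculated 31.2 vs reported 31.2 → residual 0.0 km
  B: calculated 95.8 vs reported 95.8 → residual 0.0 km
  C: calculated 116.9 vs reported 170.9 → residual 54.0 km
  D: calculated 86.4 vs reported 86.4 → residual 0.0 km
A, B, D are mutually consistent (residuals ≈ 0); C is off by 54.0 km.

C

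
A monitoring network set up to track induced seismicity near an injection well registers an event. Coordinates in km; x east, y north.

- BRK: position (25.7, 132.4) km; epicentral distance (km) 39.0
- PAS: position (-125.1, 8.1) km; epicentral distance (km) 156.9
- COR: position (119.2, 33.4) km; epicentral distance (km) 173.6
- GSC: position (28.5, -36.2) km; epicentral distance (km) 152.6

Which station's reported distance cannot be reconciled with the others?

COR

Solve using three stations at a time. Using BRK, PAS, GSC (subtract circle equations pairwise → linear system) gives (x, y) ≈ (-7.6, 112.1).
Distances from that point to each station vs reported:
  BRK: calculated 39.0 vs reported 39.0 → residual 0.0 km
  PAS: calculated 156.9 vs reported 156.9 → residual 0.0 km
  COR: calculated 149.2 vs reported 173.6 → residual 24.4 km
  GSC: calculated 152.6 vs reported 152.6 → residual 0.0 km
BRK, PAS, GSC are mutually consistent (residuals ≈ 0); COR is off by 24.4 km.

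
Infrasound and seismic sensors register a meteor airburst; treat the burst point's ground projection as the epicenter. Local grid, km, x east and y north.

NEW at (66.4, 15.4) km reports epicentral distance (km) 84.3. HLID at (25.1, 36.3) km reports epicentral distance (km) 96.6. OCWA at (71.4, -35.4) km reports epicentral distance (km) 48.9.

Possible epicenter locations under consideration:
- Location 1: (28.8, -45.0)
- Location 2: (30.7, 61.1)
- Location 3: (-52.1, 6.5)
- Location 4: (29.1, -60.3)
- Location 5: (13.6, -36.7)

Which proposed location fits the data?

Location 4

For each candidate, compare |candidate − station| to the reported distance:
Location 1: residuals NEW 13.2, HLID 15.2, OCWA 5.2 → max 15.2 km
Location 2: residuals NEW 26.3, HLID 71.2, OCWA 55.8 → max 71.2 km
Location 3: residuals NEW 34.5, HLID 13.8, OCWA 81.5 → max 81.5 km
Location 4: residuals NEW 0.1, HLID 0.1, OCWA 0.2 → max 0.2 km
Location 5: residuals NEW 10.1, HLID 22.7, OCWA 8.9 → max 22.7 km
Only Location 4 has all residuals ≈ 0.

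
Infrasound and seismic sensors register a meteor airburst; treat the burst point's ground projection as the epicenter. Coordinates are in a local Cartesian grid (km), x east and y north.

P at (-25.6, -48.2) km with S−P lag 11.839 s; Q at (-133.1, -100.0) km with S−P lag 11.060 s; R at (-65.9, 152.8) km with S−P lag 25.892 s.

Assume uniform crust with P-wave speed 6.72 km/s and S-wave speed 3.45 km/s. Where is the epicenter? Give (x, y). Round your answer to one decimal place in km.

-106.6 km east, -26.2 km north

Distance from S−P lag: d = Δt · v_P v_S / (v_P − v_S) = Δt · (6.72·3.45)/(6.72−3.45) ≈ 7.0899·Δt.
So d_P = 83.94, d_Q = 78.41, d_R = 183.57 km.
Circle about each station: (x + 25.6)² + (y + 48.2)² = 83.94²; (x + 133.1)² + (y + 100.0)² = 78.41²; (x + 65.9)² + (y − 152.8)² = 183.57².
Subtracting pairs of circle equations eliminates x²+y² and gives linear equations (the radical axes):
-215.0 x − 103.6 y = 25634.81
-80.6 x + 402.0 y = -1939.97
Solving the 2×2 system: x ≈ -106.6, y ≈ -26.2 km.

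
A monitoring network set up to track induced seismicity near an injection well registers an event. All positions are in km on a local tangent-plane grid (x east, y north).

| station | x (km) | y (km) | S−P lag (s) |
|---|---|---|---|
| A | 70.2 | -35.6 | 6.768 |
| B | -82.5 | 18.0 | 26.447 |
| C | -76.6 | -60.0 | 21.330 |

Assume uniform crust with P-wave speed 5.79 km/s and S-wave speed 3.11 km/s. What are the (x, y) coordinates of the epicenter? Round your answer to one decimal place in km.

Distance from S−P lag: d = Δt · v_P v_S / (v_P − v_S) = Δt · (5.79·3.11)/(5.79−3.11) ≈ 6.7190·Δt.
So d_A = 45.47, d_B = 177.70, d_C = 143.32 km.
Circle about each station: (x − 70.2)² + (y + 35.6)² = 45.47²; (x + 82.5)² + (y − 18.0)² = 177.70²; (x + 76.6)² + (y + 60.0)² = 143.32².
Subtracting pairs of circle equations eliminates x²+y² and gives linear equations (the radical axes):
-305.4 x + 107.2 y = -28574.92
-293.6 x − 48.8 y = -15200.94
Solving the 2×2 system: x ≈ 65.2, y ≈ -80.8 km.
Check against A (with the unrounded x, y): √((x − 70.2)²+(y + 35.6)²) = 45.47 ≈ 45.47 km. ✓

65.2 km east, -80.8 km north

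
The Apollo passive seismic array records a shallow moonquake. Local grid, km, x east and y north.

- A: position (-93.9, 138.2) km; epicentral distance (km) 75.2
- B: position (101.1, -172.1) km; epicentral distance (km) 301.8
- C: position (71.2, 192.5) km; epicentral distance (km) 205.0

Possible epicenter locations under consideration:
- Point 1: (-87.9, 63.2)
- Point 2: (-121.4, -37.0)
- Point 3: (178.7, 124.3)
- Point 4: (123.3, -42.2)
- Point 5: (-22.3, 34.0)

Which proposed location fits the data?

Point 1

For each candidate, compare |candidate − station| to the reported distance:
Point 1: residuals A 0.0, B 0.0, C 0.0 → max 0.0 km
Point 2: residuals A 102.1, B 41.5, C 94.6 → max 102.1 km
Point 3: residuals A 197.8, B 4.6, C 77.7 → max 197.8 km
Point 4: residuals A 207.1, B 170.0, C 35.4 → max 207.1 km
Point 5: residuals A 51.2, B 61.6, C 21.0 → max 61.6 km
Only Point 1 has all residuals ≈ 0.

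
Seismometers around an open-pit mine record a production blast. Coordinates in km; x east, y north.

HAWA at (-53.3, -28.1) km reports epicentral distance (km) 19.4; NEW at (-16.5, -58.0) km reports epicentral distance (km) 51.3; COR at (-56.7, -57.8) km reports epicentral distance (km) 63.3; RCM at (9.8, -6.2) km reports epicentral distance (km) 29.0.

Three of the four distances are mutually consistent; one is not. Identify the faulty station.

HAWA

Solve using three stations at a time. Using NEW, COR, RCM (subtract circle equations pairwise → linear system) gives (x, y) ≈ (-19.2, -6.7).
Distances from that point to each station vs reported:
  HAWA: calculated 40.2 vs reported 19.4 → residual 20.8 km
  NEW: calculated 51.3 vs reported 51.3 → residual 0.0 km
  COR: calculated 63.3 vs reported 63.3 → residual 0.0 km
  RCM: calculated 29.0 vs reported 29.0 → residual 0.0 km
NEW, COR, RCM are mutually consistent (residuals ≈ 0); HAWA is off by 20.8 km.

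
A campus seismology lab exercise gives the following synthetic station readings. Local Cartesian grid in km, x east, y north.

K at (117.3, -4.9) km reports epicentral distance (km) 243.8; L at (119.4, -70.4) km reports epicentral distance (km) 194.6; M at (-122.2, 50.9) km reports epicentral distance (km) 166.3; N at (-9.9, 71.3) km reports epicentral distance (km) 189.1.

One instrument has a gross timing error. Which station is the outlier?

K

Solve using three stations at a time. Using L, M, N (subtract circle equations pairwise → linear system) gives (x, y) ≈ (-71.5, -107.3).
Distances from that point to each station vs reported:
  K: calculated 214.8 vs reported 243.8 → residual 29.0 km
  L: calculated 194.5 vs reported 194.6 → residual 0.1 km
  M: calculated 166.1 vs reported 166.3 → residual 0.2 km
  N: calculated 189.0 vs reported 189.1 → residual 0.1 km
L, M, N are mutually consistent (residuals ≈ 0); K is off by 29.0 km.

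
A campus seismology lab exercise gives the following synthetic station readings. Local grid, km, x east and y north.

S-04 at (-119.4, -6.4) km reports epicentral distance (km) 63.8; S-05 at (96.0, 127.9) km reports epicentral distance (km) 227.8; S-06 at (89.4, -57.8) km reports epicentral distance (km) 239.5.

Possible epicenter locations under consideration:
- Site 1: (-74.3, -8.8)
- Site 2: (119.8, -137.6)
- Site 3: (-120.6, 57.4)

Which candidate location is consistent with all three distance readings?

Site 3

For each candidate, compare |candidate − station| to the reported distance:
Site 1: residuals S-04 18.6, S-05 9.4, S-06 68.6 → max 68.6 km
Site 2: residuals S-04 209.0, S-05 38.8, S-06 154.1 → max 209.0 km
Site 3: residuals S-04 0.0, S-05 0.0, S-06 0.0 → max 0.0 km
Only Site 3 has all residuals ≈ 0.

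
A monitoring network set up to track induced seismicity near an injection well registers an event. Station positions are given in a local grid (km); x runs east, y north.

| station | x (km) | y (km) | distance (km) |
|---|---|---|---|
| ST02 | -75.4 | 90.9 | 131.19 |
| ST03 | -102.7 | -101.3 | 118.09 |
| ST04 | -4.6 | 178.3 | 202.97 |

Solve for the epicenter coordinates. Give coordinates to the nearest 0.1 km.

Circle about each station: (x + 75.4)² + (y − 90.9)² = 131.19²; (x + 102.7)² + (y + 101.3)² = 118.09²; (x + 4.6)² + (y − 178.3)² = 202.97².
Subtracting the ST02 equation from the ST03 and ST04 equations removes the quadratic terms:
-54.6 x − 384.4 y = 10126.58
141.6 x + 174.8 y = -6121.92
Solving the 2×2 system: x ≈ -13.0, y ≈ -24.5 km.

(-13.0, -24.5)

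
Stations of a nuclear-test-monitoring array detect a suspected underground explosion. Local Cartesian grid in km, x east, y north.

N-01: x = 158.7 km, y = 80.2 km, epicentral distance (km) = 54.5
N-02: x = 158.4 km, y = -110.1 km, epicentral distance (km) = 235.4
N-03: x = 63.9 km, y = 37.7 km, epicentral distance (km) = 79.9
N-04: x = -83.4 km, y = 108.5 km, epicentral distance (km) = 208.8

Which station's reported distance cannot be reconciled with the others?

Solve using three stations at a time. Using N-01, N-02, N-04 (subtract circle equations pairwise → linear system) gives (x, y) ≈ (124.9, 122.9).
Distances from that point to each station vs reported:
  N-01: calculated 54.5 vs reported 54.5 → residual 0.0 km
  N-02: calculated 235.4 vs reported 235.4 → residual 0.0 km
  N-03: calculated 104.8 vs reported 79.9 → residual 24.9 km
  N-04: calculated 208.8 vs reported 208.8 → residual 0.0 km
N-01, N-02, N-04 are mutually consistent (residuals ≈ 0); N-03 is off by 24.9 km.

N-03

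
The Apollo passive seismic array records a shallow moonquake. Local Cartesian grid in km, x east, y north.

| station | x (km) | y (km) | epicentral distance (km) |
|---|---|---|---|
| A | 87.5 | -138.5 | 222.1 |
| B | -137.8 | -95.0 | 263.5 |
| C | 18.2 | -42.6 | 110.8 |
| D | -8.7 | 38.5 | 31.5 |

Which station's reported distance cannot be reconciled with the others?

B

Solve using three stations at a time. Using A, C, D (subtract circle equations pairwise → linear system) gives (x, y) ≈ (3.9, 67.2).
Distances from that point to each station vs reported:
  A: calculated 222.1 vs reported 222.1 → residual 0.0 km
  B: calculated 215.4 vs reported 263.5 → residual 48.1 km
  C: calculated 110.8 vs reported 110.8 → residual 0.0 km
  D: calculated 31.3 vs reported 31.5 → residual 0.2 km
A, C, D are mutually consistent (residuals ≈ 0); B is off by 48.1 km.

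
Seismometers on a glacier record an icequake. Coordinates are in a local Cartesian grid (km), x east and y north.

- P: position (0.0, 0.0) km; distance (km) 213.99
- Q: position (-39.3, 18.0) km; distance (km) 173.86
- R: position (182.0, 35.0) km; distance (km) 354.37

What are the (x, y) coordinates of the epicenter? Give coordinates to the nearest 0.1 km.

x ≈ -153.5 km, y ≈ 149.1 km

Circle about each station: x² + y² = 213.99²; (x + 39.3)² + (y − 18.0)² = 173.86²; (x − 182.0)² + (y − 35.0)² = 354.37².
Subtracting pairs of circle equations eliminates x²+y² and gives linear equations (the radical axes):
-78.6 x + 36.0 y = 17432.91
364.0 x + 70.0 y = -45437.38
Solving the 2×2 system: x ≈ -153.5, y ≈ 149.1 km.
Check against P (with the unrounded x, y): √(x²+y²) = 214.00 ≈ 213.99 km. ✓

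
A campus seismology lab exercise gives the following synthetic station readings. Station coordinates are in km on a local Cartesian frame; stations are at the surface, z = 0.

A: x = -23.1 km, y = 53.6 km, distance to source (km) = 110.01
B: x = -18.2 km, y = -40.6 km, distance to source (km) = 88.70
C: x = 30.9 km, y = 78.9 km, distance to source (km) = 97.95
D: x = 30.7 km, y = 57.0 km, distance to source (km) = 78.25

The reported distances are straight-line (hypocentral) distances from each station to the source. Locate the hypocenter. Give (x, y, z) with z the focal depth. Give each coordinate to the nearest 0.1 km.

x ≈ 63.6 km, y ≈ -11.6 km, depth ≈ 18.3 km

Each station gives a sphere (x−x_i)² + (y−y_i)² + z² = d_i² (stations at z=0).
Subtracting the A sphere from B and C: z² cancels, leaving linear equations in x and y:
9.8 x − 188.4 y = 2807.54
108.0 x + 50.6 y = 6281.45
Solving: x ≈ 63.594, y ≈ -11.594 km (keep extra digits for the depth step; rounded: 63.6, -11.6).
Then from the A sphere: z² = 110.01² − (x + 23.1)² − (y − 53.6)² with x = 63.594, y = -11.594, so z ≈ 18.333 ≈ 18.3 km.
Check against D (with the unrounded solution): distance 78.25 ≈ 78.25 km. ✓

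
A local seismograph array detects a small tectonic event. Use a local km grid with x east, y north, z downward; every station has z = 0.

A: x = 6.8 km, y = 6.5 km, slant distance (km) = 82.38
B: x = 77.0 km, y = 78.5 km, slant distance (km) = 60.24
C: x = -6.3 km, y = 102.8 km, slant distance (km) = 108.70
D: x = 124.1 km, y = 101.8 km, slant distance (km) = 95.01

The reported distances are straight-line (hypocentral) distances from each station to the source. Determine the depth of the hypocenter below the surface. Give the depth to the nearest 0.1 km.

depth ≈ 43.8 km

Each station gives a sphere (x−x_i)² + (y−y_i)² + z² = d_i² (stations at z=0).
Subtracting the A sphere from B and C: z² cancels, leaving linear equations in x and y:
140.4 x + 144.0 y = 15160.37
-26.2 x + 192.6 y = 5489.81
Solving: x ≈ 69.104, y ≈ 37.904 km (keep extra digits for the depth step; rounded: 69.1, 37.9).
Then from the A sphere: z² = 82.38² − (x − 6.8)² − (y − 6.5)² with x = 69.104, y = 37.904, so z ≈ 43.800 ≈ 43.8 km.
Check against D (with the unrounded solution): distance 95.00 ≈ 95.01 km. ✓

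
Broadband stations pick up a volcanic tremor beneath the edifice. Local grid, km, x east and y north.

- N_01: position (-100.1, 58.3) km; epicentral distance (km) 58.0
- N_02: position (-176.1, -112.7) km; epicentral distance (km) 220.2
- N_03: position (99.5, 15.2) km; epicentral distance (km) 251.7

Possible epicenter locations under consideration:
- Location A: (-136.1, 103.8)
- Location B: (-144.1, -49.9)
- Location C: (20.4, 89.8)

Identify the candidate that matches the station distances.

Location A

For each candidate, compare |candidate − station| to the reported distance:
Location A: residuals N_01 0.0, N_02 0.0, N_03 0.0 → max 0.0 km
Location B: residuals N_01 58.8, N_02 149.7, N_03 0.4 → max 149.7 km
Location C: residuals N_01 66.5, N_02 62.0, N_03 143.0 → max 143.0 km
Only Location A has all residuals ≈ 0.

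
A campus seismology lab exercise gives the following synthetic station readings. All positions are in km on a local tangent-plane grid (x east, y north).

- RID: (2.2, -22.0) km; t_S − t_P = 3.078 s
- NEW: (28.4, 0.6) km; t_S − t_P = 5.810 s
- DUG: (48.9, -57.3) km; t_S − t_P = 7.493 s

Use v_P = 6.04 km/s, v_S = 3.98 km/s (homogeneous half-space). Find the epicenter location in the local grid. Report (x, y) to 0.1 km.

(-33.3, -27.5)

Distance from S−P lag: d = Δt · v_P v_S / (v_P − v_S) = Δt · (6.04·3.98)/(6.04−3.98) ≈ 11.6695·Δt.
So d_RID = 35.92, d_NEW = 67.80, d_DUG = 87.44 km.
Circle about each station: (x − 2.2)² + (y + 22.0)² = 35.92²; (x − 28.4)² + (y − 0.6)² = 67.80²; (x − 48.9)² + (y + 57.3)² = 87.44².
Subtracting pairs of circle equations eliminates x²+y² and gives linear equations (the radical axes):
52.4 x + 45.2 y = -2988.51
93.4 x − 70.6 y = -1169.85
Solving the 2×2 system: x ≈ -33.3, y ≈ -27.5 km.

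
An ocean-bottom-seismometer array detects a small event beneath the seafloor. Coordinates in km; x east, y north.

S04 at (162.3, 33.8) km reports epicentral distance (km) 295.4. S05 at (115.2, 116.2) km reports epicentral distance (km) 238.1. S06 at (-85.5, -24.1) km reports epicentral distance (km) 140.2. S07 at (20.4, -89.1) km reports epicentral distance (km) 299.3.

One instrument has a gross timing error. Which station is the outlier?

S07

Solve using three stations at a time. Using S04, S05, S06 (subtract circle equations pairwise → linear system) gives (x, y) ≈ (-122.8, 111.0).
Distances from that point to each station vs reported:
  S04: calculated 295.4 vs reported 295.4 → residual 0.0 km
  S05: calculated 238.1 vs reported 238.1 → residual 0.0 km
  S06: calculated 140.1 vs reported 140.2 → residual 0.1 km
  S07: calculated 246.1 vs reported 299.3 → residual 53.2 km
S04, S05, S06 are mutually consistent (residuals ≈ 0); S07 is off by 53.2 km.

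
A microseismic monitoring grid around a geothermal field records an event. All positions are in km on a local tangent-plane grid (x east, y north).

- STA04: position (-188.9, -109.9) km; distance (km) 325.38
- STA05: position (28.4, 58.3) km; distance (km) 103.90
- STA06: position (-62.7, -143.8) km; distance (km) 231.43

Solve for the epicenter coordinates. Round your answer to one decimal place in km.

x ≈ 116.3 km, y ≈ 2.9 km

Circle about each station: (x + 188.9)² + (y + 109.9)² = 325.38²; (x − 28.4)² + (y − 58.3)² = 103.90²; (x + 62.7)² + (y + 143.8)² = 231.43².
Subtracting the STA04 equation from the STA05 and STA06 equations removes the quadratic terms:
434.6 x + 336.4 y = 51521.16
252.4 x − 67.8 y = 29160.81
Solving the 2×2 system: x ≈ 116.3, y ≈ 2.9 km.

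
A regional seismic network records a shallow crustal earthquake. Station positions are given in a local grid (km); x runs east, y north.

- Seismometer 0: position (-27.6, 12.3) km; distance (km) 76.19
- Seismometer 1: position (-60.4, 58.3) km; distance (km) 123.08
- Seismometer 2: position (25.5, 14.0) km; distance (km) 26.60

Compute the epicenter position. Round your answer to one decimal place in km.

Circle about each station: (x + 27.6)² + (y − 12.3)² = 76.19²; (x + 60.4)² + (y − 58.3)² = 123.08²; (x − 25.5)² + (y − 14.0)² = 26.60².
Subtracting pairs of circle equations eliminates x²+y² and gives linear equations (the radical axes):
-65.6 x + 92.0 y = -3209.77
106.2 x + 3.4 y = 5030.56
Solving the 2×2 system: x ≈ 47.4, y ≈ -1.1 km.
Check against Seismometer 0 (with the unrounded x, y): √((x + 27.6)²+(y − 12.3)²) = 76.19 ≈ 76.19 km. ✓

47.4 km east, -1.1 km north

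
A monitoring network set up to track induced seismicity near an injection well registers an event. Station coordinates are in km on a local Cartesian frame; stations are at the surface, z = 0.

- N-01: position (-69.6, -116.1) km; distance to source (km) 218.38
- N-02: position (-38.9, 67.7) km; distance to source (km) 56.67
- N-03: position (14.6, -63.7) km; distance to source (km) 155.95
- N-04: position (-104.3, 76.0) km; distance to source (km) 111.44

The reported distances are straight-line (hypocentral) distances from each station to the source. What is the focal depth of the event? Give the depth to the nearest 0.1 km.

Each station gives a sphere (x−x_i)² + (y−y_i)² + z² = d_i² (stations at z=0).
Subtracting the N-01 sphere from N-02 and N-03: z² cancels, leaving linear equations in x and y:
61.4 x + 367.6 y = 32251.47
168.4 x + 104.8 y = 9316.90
Solving: x ≈ 0.810, y ≈ 87.600 km (keep extra digits for the depth step; rounded: 0.8, 87.6).
Then from the N-01 sphere: z² = 218.38² − (x + 69.6)² − (y + 116.1)² with x = 0.810, y = 87.600, so z ≈ 35.193 ≈ 35.2 km.

depth ≈ 35.2 km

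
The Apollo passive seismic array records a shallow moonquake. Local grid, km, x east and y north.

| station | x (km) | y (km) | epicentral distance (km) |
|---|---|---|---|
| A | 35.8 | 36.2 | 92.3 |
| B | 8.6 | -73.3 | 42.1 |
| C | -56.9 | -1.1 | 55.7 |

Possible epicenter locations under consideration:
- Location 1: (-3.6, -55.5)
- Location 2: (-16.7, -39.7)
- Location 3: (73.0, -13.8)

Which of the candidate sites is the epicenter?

For each candidate, compare |candidate − station| to the reported distance:
Location 1: residuals A 7.5, B 20.5, C 20.5 → max 20.5 km
Location 2: residuals A 0.0, B 0.0, C 0.0 → max 0.0 km
Location 3: residuals A 30.0, B 45.6, C 74.8 → max 74.8 km
Only Location 2 has all residuals ≈ 0.

Location 2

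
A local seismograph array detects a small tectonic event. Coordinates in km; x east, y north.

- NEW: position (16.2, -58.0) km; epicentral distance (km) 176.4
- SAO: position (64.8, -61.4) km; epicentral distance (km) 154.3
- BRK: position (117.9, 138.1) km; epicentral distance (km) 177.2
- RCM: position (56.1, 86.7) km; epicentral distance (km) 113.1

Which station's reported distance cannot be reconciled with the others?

SAO

Solve using three stations at a time. Using NEW, BRK, RCM (subtract circle equations pairwise → linear system) gives (x, y) ≈ (-55.7, 103.0).
Distances from that point to each station vs reported:
  NEW: calculated 176.4 vs reported 176.4 → residual 0.0 km
  SAO: calculated 203.9 vs reported 154.3 → residual 49.6 km
  BRK: calculated 177.2 vs reported 177.2 → residual 0.0 km
  RCM: calculated 113.0 vs reported 113.1 → residual 0.1 km
NEW, BRK, RCM are mutually consistent (residuals ≈ 0); SAO is off by 49.6 km.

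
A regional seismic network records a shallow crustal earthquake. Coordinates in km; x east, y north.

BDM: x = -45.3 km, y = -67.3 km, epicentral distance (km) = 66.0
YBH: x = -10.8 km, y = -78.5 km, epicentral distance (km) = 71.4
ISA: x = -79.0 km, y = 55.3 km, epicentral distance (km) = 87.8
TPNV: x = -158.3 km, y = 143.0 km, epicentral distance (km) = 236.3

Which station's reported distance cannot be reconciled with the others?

Solve using three stations at a time. Using BDM, YBH, ISA (subtract circle equations pairwise → linear system) gives (x, y) ≈ (-17.5, -7.4).
Distances from that point to each station vs reported:
  BDM: calculated 66.0 vs reported 66.0 → residual 0.0 km
  YBH: calculated 71.4 vs reported 71.4 → residual 0.0 km
  ISA: calculated 87.8 vs reported 87.8 → residual 0.0 km
  TPNV: calculated 206.0 vs reported 236.3 → residual 30.3 km
BDM, YBH, ISA are mutually consistent (residuals ≈ 0); TPNV is off by 30.3 km.

TPNV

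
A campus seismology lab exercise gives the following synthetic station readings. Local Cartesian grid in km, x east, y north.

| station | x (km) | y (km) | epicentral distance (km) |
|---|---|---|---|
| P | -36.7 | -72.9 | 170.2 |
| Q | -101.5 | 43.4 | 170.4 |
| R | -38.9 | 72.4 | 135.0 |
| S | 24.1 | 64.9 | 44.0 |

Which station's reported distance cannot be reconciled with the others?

Solve using three stations at a time. Using P, Q, S (subtract circle equations pairwise → linear system) gives (x, y) ≈ (68.0, 61.3).
Distances from that point to each station vs reported:
  P: calculated 170.2 vs reported 170.2 → residual 0.0 km
  Q: calculated 170.4 vs reported 170.4 → residual 0.0 km
  R: calculated 107.4 vs reported 135.0 → residual 27.6 km
  S: calculated 44.0 vs reported 44.0 → residual 0.0 km
P, Q, S are mutually consistent (residuals ≈ 0); R is off by 27.6 km.

R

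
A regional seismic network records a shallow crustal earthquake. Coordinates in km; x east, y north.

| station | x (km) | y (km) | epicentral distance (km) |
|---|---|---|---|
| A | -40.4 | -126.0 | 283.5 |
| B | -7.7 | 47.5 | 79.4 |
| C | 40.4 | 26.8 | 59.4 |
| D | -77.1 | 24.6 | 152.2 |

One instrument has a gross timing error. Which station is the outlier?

Solve using three stations at a time. Using B, C, D (subtract circle equations pairwise → linear system) gives (x, y) ≈ (64.2, 81.2).
Distances from that point to each station vs reported:
  A: calculated 232.1 vs reported 283.5 → residual 51.4 km
  B: calculated 79.4 vs reported 79.4 → residual 0.0 km
  C: calculated 59.4 vs reported 59.4 → residual 0.0 km
  D: calculated 152.2 vs reported 152.2 → residual 0.0 km
B, C, D are mutually consistent (residuals ≈ 0); A is off by 51.4 km.

A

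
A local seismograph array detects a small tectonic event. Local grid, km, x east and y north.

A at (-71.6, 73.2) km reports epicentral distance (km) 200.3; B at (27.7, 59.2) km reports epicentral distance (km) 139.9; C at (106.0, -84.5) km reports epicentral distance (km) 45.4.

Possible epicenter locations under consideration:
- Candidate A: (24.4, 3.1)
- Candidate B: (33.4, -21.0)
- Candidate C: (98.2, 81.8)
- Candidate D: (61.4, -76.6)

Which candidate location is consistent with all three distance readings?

Candidate D

For each candidate, compare |candidate − station| to the reported distance:
Candidate A: residuals A 81.4, B 83.7, C 74.3 → max 83.7 km
Candidate B: residuals A 59.2, B 59.5, C 51.1 → max 59.5 km
Candidate C: residuals A 30.3, B 65.9, C 121.1 → max 121.1 km
Candidate D: residuals A 0.0, B 0.0, C 0.1 → max 0.1 km
Only Candidate D has all residuals ≈ 0.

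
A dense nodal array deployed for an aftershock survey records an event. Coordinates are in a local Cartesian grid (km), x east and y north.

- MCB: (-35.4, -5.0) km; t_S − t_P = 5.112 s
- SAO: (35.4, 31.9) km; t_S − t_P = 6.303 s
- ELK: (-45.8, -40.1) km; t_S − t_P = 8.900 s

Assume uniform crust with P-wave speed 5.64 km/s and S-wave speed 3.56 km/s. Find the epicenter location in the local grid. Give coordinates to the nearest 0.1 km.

Distance from S−P lag: d = Δt · v_P v_S / (v_P − v_S) = Δt · (5.64·3.56)/(5.64−3.56) ≈ 9.6531·Δt.
So d_MCB = 49.35, d_SAO = 60.84, d_ELK = 85.91 km.
Circle about each station: (x + 35.4)² + (y + 5.0)² = 49.35²; (x − 35.4)² + (y − 31.9)² = 60.84²; (x + 45.8)² + (y + 40.1)² = 85.91².
Subtracting the MCB equation from the SAO and ELK equations removes the quadratic terms:
141.6 x + 73.8 y = -273.47
-20.8 x − 70.2 y = -2517.62
Solving the 2×2 system: x ≈ -24.4, y ≈ 43.1 km.

(-24.4, 43.1)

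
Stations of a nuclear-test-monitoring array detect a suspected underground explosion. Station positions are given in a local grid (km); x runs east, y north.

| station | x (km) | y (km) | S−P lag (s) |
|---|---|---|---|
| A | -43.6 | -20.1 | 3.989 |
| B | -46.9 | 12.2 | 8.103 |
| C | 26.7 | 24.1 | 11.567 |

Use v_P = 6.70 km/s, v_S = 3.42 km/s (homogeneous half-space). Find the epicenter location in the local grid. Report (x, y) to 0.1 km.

(-23.4, -39.3)

Distance from S−P lag: d = Δt · v_P v_S / (v_P − v_S) = Δt · (6.70·3.42)/(6.70−3.42) ≈ 6.9860·Δt.
So d_A = 27.87, d_B = 56.61, d_C = 80.81 km.
Circle about each station: (x + 43.6)² + (y + 20.1)² = 27.87²; (x + 46.9)² + (y − 12.2)² = 56.61²; (x − 26.7)² + (y − 24.1)² = 80.81².
Subtracting pairs of circle equations eliminates x²+y² and gives linear equations (the radical axes):
-6.6 x + 64.6 y = -2384.48
140.6 x + 88.4 y = -6764.79
Solving the 2×2 system: x ≈ -23.4, y ≈ -39.3 km.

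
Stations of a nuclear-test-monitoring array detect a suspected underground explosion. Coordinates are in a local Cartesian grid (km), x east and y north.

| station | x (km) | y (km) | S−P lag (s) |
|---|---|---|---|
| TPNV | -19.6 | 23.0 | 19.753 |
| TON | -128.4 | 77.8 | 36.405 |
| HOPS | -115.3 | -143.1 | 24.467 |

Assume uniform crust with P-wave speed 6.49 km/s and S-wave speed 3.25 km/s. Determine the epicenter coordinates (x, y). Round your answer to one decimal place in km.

35.9 km east, -93.0 km north

Distance from S−P lag: d = Δt · v_P v_S / (v_P − v_S) = Δt · (6.49·3.25)/(6.49−3.25) ≈ 6.5100·Δt.
So d_TPNV = 128.59, d_TON = 237.00, d_HOPS = 159.28 km.
Circle about each station: (x + 19.6)² + (y − 23.0)² = 128.59²; (x + 128.4)² + (y − 77.8)² = 237.00²; (x + 115.3)² + (y + 143.1)² = 159.28².
Subtracting pairs of circle equations eliminates x²+y² and gives linear equations (the radical axes):
-217.6 x + 109.6 y = -18007.37
-191.4 x − 332.2 y = 24023.81
Solving the 2×2 system: x ≈ 35.9, y ≈ -93.0 km.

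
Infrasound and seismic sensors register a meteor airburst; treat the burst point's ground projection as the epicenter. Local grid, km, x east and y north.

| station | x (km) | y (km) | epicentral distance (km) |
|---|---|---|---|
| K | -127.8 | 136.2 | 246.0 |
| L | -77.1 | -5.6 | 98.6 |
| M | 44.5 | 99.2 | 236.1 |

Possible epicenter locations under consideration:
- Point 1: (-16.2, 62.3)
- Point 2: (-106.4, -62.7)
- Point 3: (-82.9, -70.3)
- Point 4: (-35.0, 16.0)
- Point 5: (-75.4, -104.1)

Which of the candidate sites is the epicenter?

For each candidate, compare |candidate − station| to the reported distance:
Point 1: residuals K 112.2, L 7.4, M 165.1 → max 165.1 km
Point 2: residuals K 46.0, L 34.4, M 14.8 → max 46.0 km
Point 3: residuals K 34.7, L 33.6, M 24.1 → max 34.7 km
Point 4: residuals K 94.1, L 51.3, M 121.0 → max 121.0 km
Point 5: residuals K 0.1, L 0.1, M 0.1 → max 0.1 km
Only Point 5 has all residuals ≈ 0.

Point 5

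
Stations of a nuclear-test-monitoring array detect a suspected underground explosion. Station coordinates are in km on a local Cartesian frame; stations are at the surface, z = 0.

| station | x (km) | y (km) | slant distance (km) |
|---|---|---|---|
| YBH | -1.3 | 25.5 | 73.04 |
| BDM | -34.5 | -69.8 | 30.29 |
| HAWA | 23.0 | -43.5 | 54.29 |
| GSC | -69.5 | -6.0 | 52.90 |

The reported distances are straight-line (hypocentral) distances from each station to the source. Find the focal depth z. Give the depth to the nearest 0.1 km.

Each station gives a sphere (x−x_i)² + (y−y_i)² + z² = d_i² (stations at z=0).
Subtracting the YBH sphere from BDM and HAWA: z² cancels, leaving linear equations in x and y:
-66.4 x − 190.6 y = 9827.71
48.6 x − 138.0 y = 4156.75
Solving: x ≈ -30.605, y ≈ -40.900 km (keep extra digits for the depth step; rounded: -30.6, -40.9).
Then from the YBH sphere: z² = 73.04² − (x + 1.3)² − (y − 25.5)² with x = -30.605, y = -40.900, so z ≈ 8.191 ≈ 8.2 km.

depth ≈ 8.2 km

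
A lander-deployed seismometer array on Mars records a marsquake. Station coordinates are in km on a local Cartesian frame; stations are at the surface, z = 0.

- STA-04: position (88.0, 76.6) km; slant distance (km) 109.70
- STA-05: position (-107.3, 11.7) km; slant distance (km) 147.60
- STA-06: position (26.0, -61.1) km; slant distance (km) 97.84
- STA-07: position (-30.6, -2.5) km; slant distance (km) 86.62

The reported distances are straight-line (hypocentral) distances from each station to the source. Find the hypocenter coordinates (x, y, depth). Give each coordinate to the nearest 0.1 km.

Each station gives a sphere (x−x_i)² + (y−y_i)² + z² = d_i² (stations at z=0).
Subtracting the STA-04 sphere from STA-05 and STA-06: z² cancels, leaving linear equations in x and y:
-390.6 x − 129.8 y = -11713.05
-124.0 x − 275.4 y = -6740.93
Solving: x ≈ 25.699, y ≈ 12.906 km (keep extra digits for the depth step; rounded: 25.7, 12.9).
Then from the STA-04 sphere: z² = 109.70² − (x − 88.0)² − (y − 76.6)² with x = 25.699, y = 12.906, so z ≈ 63.998 ≈ 64.0 km.

x ≈ 25.7 km, y ≈ 12.9 km, depth ≈ 64.0 km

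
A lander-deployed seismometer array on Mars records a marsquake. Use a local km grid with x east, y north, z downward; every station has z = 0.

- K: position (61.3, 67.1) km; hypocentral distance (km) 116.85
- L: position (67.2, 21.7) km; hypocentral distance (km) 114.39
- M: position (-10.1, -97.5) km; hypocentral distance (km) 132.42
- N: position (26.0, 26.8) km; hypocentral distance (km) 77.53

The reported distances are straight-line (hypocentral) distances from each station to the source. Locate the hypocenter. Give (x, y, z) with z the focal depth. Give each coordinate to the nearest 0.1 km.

x ≈ -39.2 km, y ≈ 24.7 km, depth ≈ 41.9 km

Each station gives a sphere (x−x_i)² + (y−y_i)² + z² = d_i² (stations at z=0).
Subtracting the K sphere from L and M: z² cancels, leaving linear equations in x and y:
11.8 x − 90.8 y = -2704.52
-142.8 x − 329.2 y = -2532.97
Solving: x ≈ -39.187, y ≈ 24.693 km (keep extra digits for the depth step; rounded: -39.2, 24.7).
Then from the K sphere: z² = 116.85² − (x − 61.3)² − (y − 67.1)² with x = -39.187, y = 24.693, so z ≈ 41.928 ≈ 41.9 km.
Check against N (with the unrounded solution): distance 77.54 ≈ 77.53 km. ✓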